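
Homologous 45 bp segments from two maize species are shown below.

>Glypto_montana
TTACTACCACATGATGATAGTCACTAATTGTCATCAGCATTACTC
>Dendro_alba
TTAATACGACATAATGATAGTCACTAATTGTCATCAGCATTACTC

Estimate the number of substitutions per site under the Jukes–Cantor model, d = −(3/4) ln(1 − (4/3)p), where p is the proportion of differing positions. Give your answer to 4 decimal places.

0.0698

Differing sites — 4:C/A; 8:C/G; 13:G/A.
p = 3/45 = 0.066667.
d = −0.75 · ln(1 − (4/3)·0.066667) = −0.75 · ln(0.911111) = −0.75 · (-0.093091) = 0.0698.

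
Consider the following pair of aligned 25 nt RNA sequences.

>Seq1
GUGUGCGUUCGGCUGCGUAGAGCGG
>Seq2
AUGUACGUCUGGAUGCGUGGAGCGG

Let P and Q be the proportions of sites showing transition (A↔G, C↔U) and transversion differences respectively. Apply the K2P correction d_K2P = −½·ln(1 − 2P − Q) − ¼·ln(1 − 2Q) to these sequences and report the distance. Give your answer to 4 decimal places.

0.3108

The sequences differ at positions 1 (G/A, transition), 5 (G/A, transition), 9 (U/C, transition), 10 (C/U, transition), 13 (C/A, transversion), 19 (A/G, transition).
Of the 6 differences, 5 transitions and 1 transversion over 25 sites: P = 5/25 = 0.200000, Q = 1/25 = 0.040000.
d = −0.5·ln(0.560000) − 0.25·ln(0.920000) = −0.5·(-0.579818) − 0.25·(-0.083382) = 0.3108.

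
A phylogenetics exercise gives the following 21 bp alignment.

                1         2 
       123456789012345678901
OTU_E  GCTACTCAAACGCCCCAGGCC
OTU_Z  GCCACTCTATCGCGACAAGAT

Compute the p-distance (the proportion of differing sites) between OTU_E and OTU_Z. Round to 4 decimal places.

Differing sites — 3:T/C; 8:A/T; 10:A/T; 14:C/G; 15:C/A; 18:G/A; 20:C/A; 21:C/T.
There are 8 differences over 21 sites, so p = 8/21 = 0.3810.

0.3810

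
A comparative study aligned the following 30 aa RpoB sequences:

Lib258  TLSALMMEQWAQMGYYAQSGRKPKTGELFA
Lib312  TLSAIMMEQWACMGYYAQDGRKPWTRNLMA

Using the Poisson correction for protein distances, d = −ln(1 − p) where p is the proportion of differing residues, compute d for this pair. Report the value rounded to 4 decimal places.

0.2657

Differing sites — 5:L/I; 12:Q/C; 19:S/D; 24:K/W; 26:G/R; 27:E/N; 29:F/M.
p = 7/30 = 0.233333.
d = −ln(1 − 0.233333) = −ln(0.766667) = 0.2657.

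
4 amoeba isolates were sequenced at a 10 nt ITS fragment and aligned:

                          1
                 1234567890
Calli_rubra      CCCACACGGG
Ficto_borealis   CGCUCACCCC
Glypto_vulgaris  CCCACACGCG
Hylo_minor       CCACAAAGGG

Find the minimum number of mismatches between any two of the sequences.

Pairwise Hamming distances:
  Calli_rubra vs Ficto_borealis: 5
  Calli_rubra vs Glypto_vulgaris: 1
  Calli_rubra vs Hylo_minor: 4
  Ficto_borealis vs Glypto_vulgaris: 4
  Ficto_borealis vs Hylo_minor: 8
  Glypto_vulgaris vs Hylo_minor: 5
The smallest is 1, between Calli_rubra and Glypto_vulgaris.

1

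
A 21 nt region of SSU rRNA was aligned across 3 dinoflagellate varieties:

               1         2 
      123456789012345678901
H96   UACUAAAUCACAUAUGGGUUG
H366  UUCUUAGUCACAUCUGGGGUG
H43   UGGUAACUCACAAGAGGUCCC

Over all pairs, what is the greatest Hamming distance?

11

Pairwise Hamming distances:
  H96 vs H366: 5
  H96 vs H43: 10
  H366 vs H43: 11
The largest is 11, between H366 and H43.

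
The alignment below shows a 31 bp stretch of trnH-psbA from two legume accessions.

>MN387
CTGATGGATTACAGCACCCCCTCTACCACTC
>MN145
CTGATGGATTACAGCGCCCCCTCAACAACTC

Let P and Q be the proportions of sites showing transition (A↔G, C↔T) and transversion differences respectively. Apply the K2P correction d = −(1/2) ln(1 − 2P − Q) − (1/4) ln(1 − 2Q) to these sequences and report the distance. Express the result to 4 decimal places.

Differing sites — 16:A/G (Ti); 24:T/A (Tv); 27:C/A (Tv).
Of the 3 differences, 1 transition and 2 transversions over 31 sites: P = 1/31 = 0.032258, Q = 2/31 = 0.064516.
d = −0.5·ln(0.870968) − 0.25·ln(0.870968) = −0.5·(-0.138150) − 0.25·(-0.138150) = 0.1036.

0.1036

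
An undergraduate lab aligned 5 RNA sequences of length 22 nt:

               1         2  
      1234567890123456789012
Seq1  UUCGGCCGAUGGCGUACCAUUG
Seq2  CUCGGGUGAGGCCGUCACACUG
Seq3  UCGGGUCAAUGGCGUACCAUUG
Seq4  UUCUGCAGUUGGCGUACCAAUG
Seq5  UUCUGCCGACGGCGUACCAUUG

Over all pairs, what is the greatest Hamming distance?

Pairwise Hamming distances:
  Seq1 vs Seq2: 8
  Seq1 vs Seq3: 4
  Seq1 vs Seq4: 4
  Seq1 vs Seq5: 2
  Seq2 vs Seq3: 11
  Seq2 vs Seq4: 10
  Seq2 vs Seq5: 9
  Seq3 vs Seq4: 8
  Seq3 vs Seq5: 6
  Seq4 vs Seq5: 4
The largest is 11, between Seq2 and Seq3.

11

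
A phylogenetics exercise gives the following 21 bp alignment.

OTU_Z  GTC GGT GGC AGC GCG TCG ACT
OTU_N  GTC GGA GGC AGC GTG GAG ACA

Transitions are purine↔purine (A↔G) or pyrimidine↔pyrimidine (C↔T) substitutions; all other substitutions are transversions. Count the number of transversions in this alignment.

The sequences differ at positions 6 (T/A, transversion), 14 (C/T, transition), 16 (T/G, transversion), 17 (C/A, transversion), 21 (T/A, transversion).
Of the 5 differences, 1 transition and 4 transversions, so the answer is 4.

4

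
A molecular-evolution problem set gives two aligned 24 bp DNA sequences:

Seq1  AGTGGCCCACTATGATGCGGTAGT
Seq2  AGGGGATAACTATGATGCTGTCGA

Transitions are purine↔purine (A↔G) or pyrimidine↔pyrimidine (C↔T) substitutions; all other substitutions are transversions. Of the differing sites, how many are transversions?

The sequences differ at positions 3 (T/G, transversion), 6 (C/A, transversion), 7 (C/T, transition), 8 (C/A, transversion), 19 (G/T, transversion), 22 (A/C, transversion), 24 (T/A, transversion).
Of the 7 differences, 1 transition and 6 transversions, so the answer is 6.

6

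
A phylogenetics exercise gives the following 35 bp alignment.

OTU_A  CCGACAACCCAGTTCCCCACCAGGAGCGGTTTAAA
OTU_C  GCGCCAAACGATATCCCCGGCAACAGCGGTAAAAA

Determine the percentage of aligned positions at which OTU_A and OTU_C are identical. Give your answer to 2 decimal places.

The sequences differ at positions 1 (C/G), 4 (A/C), 8 (C/A), 10 (C/G), 12 (G/T), 13 (T/A), 19 (A/G), 20 (C/G), 23 (G/A), 24 (G/C), 31 (T/A), 32 (T/A).
23 of the 35 sites match, so the percent identity is 23/35 × 100 = 65.71%.

65.71%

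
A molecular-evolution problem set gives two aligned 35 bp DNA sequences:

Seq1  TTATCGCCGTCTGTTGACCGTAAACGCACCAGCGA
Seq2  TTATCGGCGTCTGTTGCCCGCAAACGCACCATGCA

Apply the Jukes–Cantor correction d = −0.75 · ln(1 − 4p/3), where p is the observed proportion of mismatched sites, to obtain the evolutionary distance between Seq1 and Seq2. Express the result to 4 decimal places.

0.1946

The sequences differ at positions 7 (C/G), 17 (A/C), 21 (T/C), 32 (G/T), 33 (C/G), 34 (G/C).
p = 6/35 = 0.171429.
d = −0.75 · ln(1 − (4/3)·0.171429) = −0.75 · ln(0.771428) = −0.75 · (-0.259512) = 0.1946.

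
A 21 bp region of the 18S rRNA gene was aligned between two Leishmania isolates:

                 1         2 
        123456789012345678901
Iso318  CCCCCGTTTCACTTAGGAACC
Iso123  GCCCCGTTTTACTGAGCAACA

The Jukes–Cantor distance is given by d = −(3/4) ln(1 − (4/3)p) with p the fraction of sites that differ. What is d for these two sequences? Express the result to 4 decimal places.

0.2865

Differing sites — 1:C/G; 10:C/T; 14:T/G; 17:G/C; 21:C/A.
p = 5/21 = 0.238095.
d = −0.75 · ln(1 − (4/3)·0.238095) = −0.75 · ln(0.682540) = −0.75 · (-0.381934) = 0.2865.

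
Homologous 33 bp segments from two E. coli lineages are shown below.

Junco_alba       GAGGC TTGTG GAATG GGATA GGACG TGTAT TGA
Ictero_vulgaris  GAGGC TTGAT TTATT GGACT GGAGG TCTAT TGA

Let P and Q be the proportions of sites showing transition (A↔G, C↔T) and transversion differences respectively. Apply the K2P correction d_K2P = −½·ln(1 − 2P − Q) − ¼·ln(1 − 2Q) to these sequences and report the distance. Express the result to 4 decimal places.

0.3463

Differing sites — 9:T/A (Tv); 10:G/T (Tv); 11:G/T (Tv); 12:A/T (Tv); 15:G/T (Tv); 19:T/C (Ti); 20:A/T (Tv); 24:C/G (Tv); 27:G/C (Tv).
Of the 9 differences, 1 transition and 8 transversions over 33 sites: P = 1/33 = 0.030303, Q = 8/33 = 0.242424.
d = −0.5·ln(0.696970) − 0.25·ln(0.515152) = −0.5·(-0.361013) − 0.25·(-0.663293) = 0.3463.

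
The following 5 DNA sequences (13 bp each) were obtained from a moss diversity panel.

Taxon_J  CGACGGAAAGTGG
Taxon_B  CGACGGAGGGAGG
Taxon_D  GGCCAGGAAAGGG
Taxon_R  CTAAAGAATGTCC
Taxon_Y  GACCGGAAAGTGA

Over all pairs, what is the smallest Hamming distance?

3

Pairwise Hamming distances:
  Taxon_J vs Taxon_B: 3
  Taxon_J vs Taxon_D: 6
  Taxon_J vs Taxon_R: 6
  Taxon_J vs Taxon_Y: 4
  Taxon_B vs Taxon_D: 8
  Taxon_B vs Taxon_R: 8
  Taxon_B vs Taxon_Y: 7
  Taxon_D vs Taxon_R: 10
  Taxon_D vs Taxon_Y: 6
  Taxon_R vs Taxon_Y: 8
The smallest is 3, between Taxon_J and Taxon_B.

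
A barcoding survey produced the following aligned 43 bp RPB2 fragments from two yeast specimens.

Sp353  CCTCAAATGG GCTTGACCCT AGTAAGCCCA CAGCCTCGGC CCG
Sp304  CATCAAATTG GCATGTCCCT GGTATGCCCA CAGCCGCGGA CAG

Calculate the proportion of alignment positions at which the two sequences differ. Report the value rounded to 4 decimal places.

0.2093

Mismatches occur at site 2 (C↔A), site 9 (G↔T), site 13 (T↔A), site 16 (A↔T), site 21 (A↔G), site 25 (A↔T), site 36 (T↔G), site 40 (C↔A), site 42 (C↔A).
There are 9 differences over 43 sites, so p = 9/43 = 0.2093.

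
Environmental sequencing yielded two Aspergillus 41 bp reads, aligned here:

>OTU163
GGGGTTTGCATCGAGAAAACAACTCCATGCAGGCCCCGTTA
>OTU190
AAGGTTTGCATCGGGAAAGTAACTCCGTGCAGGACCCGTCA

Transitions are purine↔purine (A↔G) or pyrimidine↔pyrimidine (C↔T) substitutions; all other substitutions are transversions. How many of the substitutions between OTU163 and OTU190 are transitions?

Mismatches occur at site 1 (G↔A, transition), site 2 (G↔A, transition), site 14 (A↔G, transition), site 19 (A↔G, transition), site 20 (C↔T, transition), site 27 (A↔G, transition), site 34 (C↔A, transversion), site 40 (T↔C, transition).
Of the 8 differences, 7 transitions and 1 transversion, so the answer is 7.

7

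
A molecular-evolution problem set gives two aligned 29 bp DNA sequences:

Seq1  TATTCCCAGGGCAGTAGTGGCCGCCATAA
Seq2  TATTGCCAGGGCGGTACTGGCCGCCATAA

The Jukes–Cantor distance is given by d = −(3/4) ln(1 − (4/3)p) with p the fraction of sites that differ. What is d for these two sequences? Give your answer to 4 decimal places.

Differing sites — 5:C/G; 13:A/G; 17:G/C.
p = 3/29 = 0.103448.
d = −0.75 · ln(1 − (4/3)·0.103448) = −0.75 · ln(0.862069) = −0.75 · (-0.148420) = 0.1113.

0.1113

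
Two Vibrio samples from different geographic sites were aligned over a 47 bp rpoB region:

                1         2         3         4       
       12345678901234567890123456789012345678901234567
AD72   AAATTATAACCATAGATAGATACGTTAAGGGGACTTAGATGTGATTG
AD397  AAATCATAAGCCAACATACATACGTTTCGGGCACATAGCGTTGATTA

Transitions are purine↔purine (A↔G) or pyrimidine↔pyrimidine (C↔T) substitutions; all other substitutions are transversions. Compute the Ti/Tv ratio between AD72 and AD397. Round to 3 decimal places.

Mismatches occur at site 5 (T↔C, transition), site 10 (C↔G, transversion), site 12 (A↔C, transversion), site 13 (T↔A, transversion), site 15 (G↔C, transversion), site 19 (G↔C, transversion), site 27 (A↔T, transversion), site 28 (A↔C, transversion), site 32 (G↔C, transversion), site 35 (T↔A, transversion), site 39 (A↔C, transversion), site 40 (T↔G, transversion), site 41 (G↔T, transversion), site 47 (G↔A, transition).
Of the 14 differences, 2 transitions and 12 transversions, so Ti/Tv = 2/12 = 0.167.

0.167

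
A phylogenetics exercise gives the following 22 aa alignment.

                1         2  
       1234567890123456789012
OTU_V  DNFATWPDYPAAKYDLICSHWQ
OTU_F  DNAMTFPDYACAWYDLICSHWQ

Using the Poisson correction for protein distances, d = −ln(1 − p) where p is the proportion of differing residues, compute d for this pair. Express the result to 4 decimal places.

0.3185

Mismatches occur at site 3 (F↔A), site 4 (A↔M), site 6 (W↔F), site 10 (P↔A), site 11 (A↔C), site 13 (K↔W).
p = 6/22 = 0.272727.
d = −ln(1 − 0.272727) = −ln(0.727273) = 0.3185.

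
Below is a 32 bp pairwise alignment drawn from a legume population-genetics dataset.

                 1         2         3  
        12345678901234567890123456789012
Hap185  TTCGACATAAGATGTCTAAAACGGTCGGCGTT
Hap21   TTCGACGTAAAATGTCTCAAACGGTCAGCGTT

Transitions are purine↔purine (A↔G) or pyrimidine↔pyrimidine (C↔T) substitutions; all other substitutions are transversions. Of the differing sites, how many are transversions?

Mismatches occur at site 7 (A↔G, transition), site 11 (G↔A, transition), site 18 (A↔C, transversion), site 27 (G↔A, transition).
Of the 4 differences, 3 transitions and 1 transversion, so the answer is 1.

1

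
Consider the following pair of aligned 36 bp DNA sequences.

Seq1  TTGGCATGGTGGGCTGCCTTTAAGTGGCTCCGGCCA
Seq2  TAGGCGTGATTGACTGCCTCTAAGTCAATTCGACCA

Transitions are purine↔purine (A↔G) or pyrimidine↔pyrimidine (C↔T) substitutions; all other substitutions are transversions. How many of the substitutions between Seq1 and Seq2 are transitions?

Differing sites — 2:T/A (Tv); 6:A/G (Ti); 9:G/A (Ti); 11:G/T (Tv); 13:G/A (Ti); 20:T/C (Ti); 26:G/C (Tv); 27:G/A (Ti); 28:C/A (Tv); 30:C/T (Ti); 33:G/A (Ti).
Of the 11 differences, 7 transitions and 4 transversions, so the answer is 7.

7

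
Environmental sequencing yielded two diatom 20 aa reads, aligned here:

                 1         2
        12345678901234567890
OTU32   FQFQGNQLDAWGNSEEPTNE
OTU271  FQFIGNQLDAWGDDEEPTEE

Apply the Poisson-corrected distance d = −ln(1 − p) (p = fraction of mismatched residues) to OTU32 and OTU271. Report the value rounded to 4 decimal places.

0.2231

Mismatches occur at site 4 (Q/I), site 13 (N/D), site 14 (S/D), site 19 (N/E).
p = 4/20 = 0.200000.
d = −ln(1 − 0.200000) = −ln(0.800000) = 0.2231.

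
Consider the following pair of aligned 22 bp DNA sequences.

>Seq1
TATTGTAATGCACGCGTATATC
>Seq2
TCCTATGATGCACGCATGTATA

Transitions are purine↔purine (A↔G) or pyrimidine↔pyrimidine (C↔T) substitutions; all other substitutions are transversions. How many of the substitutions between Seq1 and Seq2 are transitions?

5

Differing sites — 2:A/C (Tv); 3:T/C (Ti); 5:G/A (Ti); 7:A/G (Ti); 16:G/A (Ti); 18:A/G (Ti); 22:C/A (Tv).
Of the 7 differences, 5 transitions and 2 transversions, so the answer is 5.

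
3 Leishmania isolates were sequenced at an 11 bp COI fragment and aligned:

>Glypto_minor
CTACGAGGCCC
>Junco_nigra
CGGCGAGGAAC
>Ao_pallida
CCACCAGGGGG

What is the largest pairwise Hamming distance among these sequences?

6

Pairwise Hamming distances:
  Glypto_minor vs Junco_nigra: 4
  Glypto_minor vs Ao_pallida: 5
  Junco_nigra vs Ao_pallida: 6
The largest is 6, between Junco_nigra and Ao_pallida.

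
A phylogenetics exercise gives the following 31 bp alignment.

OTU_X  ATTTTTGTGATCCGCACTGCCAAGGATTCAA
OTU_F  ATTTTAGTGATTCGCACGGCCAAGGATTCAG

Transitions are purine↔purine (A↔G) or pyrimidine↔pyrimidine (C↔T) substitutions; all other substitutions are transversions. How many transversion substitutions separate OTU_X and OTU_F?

2

The sequences differ at positions 6 (T/A, transversion), 12 (C/T, transition), 18 (T/G, transversion), 31 (A/G, transition).
Of the 4 differences, 2 transitions and 2 transversions, so the answer is 2.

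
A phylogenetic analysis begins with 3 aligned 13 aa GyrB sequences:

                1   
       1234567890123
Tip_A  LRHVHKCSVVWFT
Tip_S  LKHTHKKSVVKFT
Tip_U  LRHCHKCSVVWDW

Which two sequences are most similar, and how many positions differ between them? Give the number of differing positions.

Pairwise Hamming distances:
  Tip_A vs Tip_S: 4
  Tip_A vs Tip_U: 3
  Tip_S vs Tip_U: 6
The smallest is 3, between Tip_A and Tip_U.

3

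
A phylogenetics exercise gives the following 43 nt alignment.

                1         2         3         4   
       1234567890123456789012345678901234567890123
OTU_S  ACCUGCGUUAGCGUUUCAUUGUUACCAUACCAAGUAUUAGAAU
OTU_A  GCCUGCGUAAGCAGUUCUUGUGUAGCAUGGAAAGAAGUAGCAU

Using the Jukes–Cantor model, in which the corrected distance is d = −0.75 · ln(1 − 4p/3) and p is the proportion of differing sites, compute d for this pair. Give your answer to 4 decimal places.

Mismatches occur at site 1 (A↔G), site 9 (U↔A), site 13 (G↔A), site 14 (U↔G), site 18 (A↔U), site 20 (U↔G), site 21 (G↔U), site 22 (U↔G), site 25 (C↔G), site 29 (A↔G), site 30 (C↔G), site 31 (C↔A), site 35 (U↔A), site 37 (U↔G), site 41 (A↔C).
p = 15/43 = 0.348837.
d = −0.75 · ln(1 − (4/3)·0.348837) = −0.75 · ln(0.534884) = −0.75 · (-0.625705) = 0.4693.

0.4693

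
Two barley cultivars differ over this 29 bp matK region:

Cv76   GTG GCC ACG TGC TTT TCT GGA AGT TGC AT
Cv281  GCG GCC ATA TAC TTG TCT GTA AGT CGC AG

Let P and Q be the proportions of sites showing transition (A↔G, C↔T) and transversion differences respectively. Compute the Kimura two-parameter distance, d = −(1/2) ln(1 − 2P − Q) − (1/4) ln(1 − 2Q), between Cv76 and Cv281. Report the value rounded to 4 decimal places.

0.3553

Differing sites — 2:T/C (Ti); 8:C/T (Ti); 9:G/A (Ti); 11:G/A (Ti); 15:T/G (Tv); 20:G/T (Tv); 25:T/C (Ti); 29:T/G (Tv).
Of the 8 differences, 5 transitions and 3 transversions over 29 sites: P = 5/29 = 0.172414, Q = 3/29 = 0.103448.
d = −0.5·ln(0.551724) − 0.25·ln(0.793104) = −0.5·(-0.594707) − 0.25·(-0.231801) = 0.3553.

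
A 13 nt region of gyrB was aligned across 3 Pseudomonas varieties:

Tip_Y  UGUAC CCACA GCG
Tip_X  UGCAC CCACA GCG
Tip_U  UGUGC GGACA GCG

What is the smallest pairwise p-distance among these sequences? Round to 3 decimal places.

0.077

Pairwise Hamming distances:
  Tip_Y vs Tip_X: 1
  Tip_Y vs Tip_U: 3
  Tip_X vs Tip_U: 4
The smallest is 1 mismatch, between Tip_Y and Tip_X; p = 1/13 = 0.077.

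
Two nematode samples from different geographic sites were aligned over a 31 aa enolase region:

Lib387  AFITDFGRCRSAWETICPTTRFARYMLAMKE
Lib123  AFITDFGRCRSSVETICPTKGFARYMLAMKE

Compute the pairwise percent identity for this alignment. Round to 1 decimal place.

The sequences differ at positions 12 (A/S), 13 (W/V), 20 (T/K), 21 (R/G).
27 of the 31 sites match, so the percent identity is 27/31 × 100 = 87.1%.

87.1%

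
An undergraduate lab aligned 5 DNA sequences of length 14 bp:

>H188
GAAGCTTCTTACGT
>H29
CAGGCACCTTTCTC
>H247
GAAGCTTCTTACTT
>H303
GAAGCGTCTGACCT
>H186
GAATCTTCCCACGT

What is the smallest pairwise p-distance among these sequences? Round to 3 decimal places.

0.071

Pairwise Hamming distances:
  H188 vs H29: 7
  H188 vs H247: 1
  H188 vs H303: 3
  H188 vs H186: 3
  H29 vs H247: 6
  H29 vs H303: 8
  H29 vs H186: 10
  H247 vs H303: 3
  H247 vs H186: 4
  H303 vs H186: 5
The smallest is 1 mismatch, between H188 and H247; p = 1/14 = 0.071.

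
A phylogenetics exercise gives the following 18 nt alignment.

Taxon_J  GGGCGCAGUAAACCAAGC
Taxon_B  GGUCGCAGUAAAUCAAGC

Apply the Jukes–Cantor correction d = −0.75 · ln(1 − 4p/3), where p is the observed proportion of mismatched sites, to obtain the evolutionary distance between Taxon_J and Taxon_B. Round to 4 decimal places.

Mismatches occur at site 3 (G→U), site 13 (C→U).
p = 2/18 = 0.111111.
d = −0.75 · ln(1 − (4/3)·0.111111) = −0.75 · ln(0.851852) = −0.75 · (-0.160342) = 0.1203.

0.1203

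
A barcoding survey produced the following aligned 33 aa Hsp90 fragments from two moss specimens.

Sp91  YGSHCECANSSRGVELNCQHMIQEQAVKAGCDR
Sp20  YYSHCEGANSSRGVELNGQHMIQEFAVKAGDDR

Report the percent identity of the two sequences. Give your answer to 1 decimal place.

84.8%

Mismatches occur at site 2 (G→Y), site 7 (C→G), site 18 (C→G), site 25 (Q→F), site 31 (C→D).
28 of the 33 sites match, so the percent identity is 28/33 × 100 = 84.8%.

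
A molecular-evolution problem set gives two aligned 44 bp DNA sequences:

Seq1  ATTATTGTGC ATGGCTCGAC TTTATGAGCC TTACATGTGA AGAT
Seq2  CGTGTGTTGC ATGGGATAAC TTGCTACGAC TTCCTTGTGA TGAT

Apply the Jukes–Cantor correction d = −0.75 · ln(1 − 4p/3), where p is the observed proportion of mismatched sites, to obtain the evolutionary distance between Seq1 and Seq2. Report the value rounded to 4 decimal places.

Differing sites — 1:A/C; 2:T/G; 4:A/G; 6:T/G; 7:G/T; 15:C/G; 16:T/A; 17:C/T; 18:G/A; 23:T/G; 24:A/C; 26:G/A; 27:A/C; 29:C/A; 33:A/C; 35:A/T; 41:A/T.
p = 17/44 = 0.386364.
d = −0.75 · ln(1 − (4/3)·0.386364) = −0.75 · ln(0.484848) = −0.75 · (-0.723920) = 0.5429.

0.5429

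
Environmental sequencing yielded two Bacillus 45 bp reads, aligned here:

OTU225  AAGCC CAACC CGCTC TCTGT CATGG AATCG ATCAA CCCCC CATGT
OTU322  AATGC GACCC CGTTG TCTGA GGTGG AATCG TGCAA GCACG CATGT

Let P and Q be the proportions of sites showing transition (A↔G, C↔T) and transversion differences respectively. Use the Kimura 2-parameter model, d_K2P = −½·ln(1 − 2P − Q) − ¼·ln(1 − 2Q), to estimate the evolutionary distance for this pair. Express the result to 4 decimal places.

Differing sites — 3:G/T (Tv); 4:C/G (Tv); 6:C/G (Tv); 8:A/C (Tv); 13:C/T (Ti); 15:C/G (Tv); 20:T/A (Tv); 21:C/G (Tv); 22:A/G (Ti); 31:A/T (Tv); 32:T/G (Tv); 36:C/G (Tv); 38:C/A (Tv); 40:C/G (Tv).
Of the 14 differences, 2 transitions and 12 transversions over 45 sites: P = 2/45 = 0.044444, Q = 12/45 = 0.266667.
d = −0.5·ln(0.644445) − 0.25·ln(0.466666) = −0.5·(-0.439366) − 0.25·(-0.762141) = 0.4102.

0.4102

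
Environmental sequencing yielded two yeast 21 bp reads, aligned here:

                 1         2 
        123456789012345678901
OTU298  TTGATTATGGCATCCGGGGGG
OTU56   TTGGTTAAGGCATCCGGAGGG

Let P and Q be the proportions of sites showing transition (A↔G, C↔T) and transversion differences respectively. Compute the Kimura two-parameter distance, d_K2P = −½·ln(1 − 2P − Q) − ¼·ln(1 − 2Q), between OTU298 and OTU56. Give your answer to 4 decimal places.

0.1610

Mismatches occur at site 4 (A/G, transition), site 8 (T/A, transversion), site 18 (G/A, transition).
Of the 3 differences, 2 transitions and 1 transversion over 21 sites: P = 2/21 = 0.095238, Q = 1/21 = 0.047619.
d = −0.5·ln(0.761905) − 0.25·ln(0.904762) = −0.5·(-0.271933) − 0.25·(-0.100083) = 0.1610.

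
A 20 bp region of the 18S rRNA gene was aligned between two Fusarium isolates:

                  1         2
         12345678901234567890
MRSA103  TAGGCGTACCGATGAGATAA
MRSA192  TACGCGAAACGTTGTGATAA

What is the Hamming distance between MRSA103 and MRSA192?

5

The sequences differ at positions 3 (G/C), 7 (T/A), 9 (C/A), 12 (A/T), 15 (A/T).
That gives 5 mismatches out of 20 aligned sites, so the Hamming distance is 5.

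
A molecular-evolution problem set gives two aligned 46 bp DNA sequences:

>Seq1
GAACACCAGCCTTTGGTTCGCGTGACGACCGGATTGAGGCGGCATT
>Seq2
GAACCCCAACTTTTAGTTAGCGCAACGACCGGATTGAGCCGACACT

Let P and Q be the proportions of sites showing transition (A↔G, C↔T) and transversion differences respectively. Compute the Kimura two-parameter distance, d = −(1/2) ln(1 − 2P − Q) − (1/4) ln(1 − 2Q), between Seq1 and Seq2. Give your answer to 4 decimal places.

0.2656

The sequences differ at positions 5 (A/C, transversion), 9 (G/A, transition), 11 (C/T, transition), 15 (G/A, transition), 19 (C/A, transversion), 23 (T/C, transition), 24 (G/A, transition), 39 (G/C, transversion), 42 (G/A, transition), 45 (T/C, transition).
Of the 10 differences, 7 transitions and 3 transversions over 46 sites: P = 7/46 = 0.152174, Q = 3/46 = 0.065217.
d = −0.5·ln(0.630435) − 0.25·ln(0.869566) = −0.5·(-0.461345) − 0.25·(-0.139761) = 0.2656.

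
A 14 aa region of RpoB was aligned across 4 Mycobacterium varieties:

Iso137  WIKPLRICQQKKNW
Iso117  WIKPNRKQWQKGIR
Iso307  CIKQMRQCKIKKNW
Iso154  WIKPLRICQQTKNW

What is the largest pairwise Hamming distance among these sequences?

10

Pairwise Hamming distances:
  Iso137 vs Iso117: 7
  Iso137 vs Iso307: 6
  Iso137 vs Iso154: 1
  Iso117 vs Iso307: 10
  Iso117 vs Iso154: 8
  Iso307 vs Iso154: 7
The largest is 10, between Iso117 and Iso307.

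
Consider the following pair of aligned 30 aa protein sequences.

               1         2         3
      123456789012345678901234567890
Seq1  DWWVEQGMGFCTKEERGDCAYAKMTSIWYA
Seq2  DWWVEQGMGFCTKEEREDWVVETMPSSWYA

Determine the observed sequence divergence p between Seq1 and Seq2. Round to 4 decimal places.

The sequences differ at positions 17 (G/E), 19 (C/W), 20 (A/V), 21 (Y/V), 22 (A/E), 23 (K/T), 25 (T/P), 27 (I/S).
There are 8 differences over 30 sites, so p = 8/30 = 0.2667.

0.2667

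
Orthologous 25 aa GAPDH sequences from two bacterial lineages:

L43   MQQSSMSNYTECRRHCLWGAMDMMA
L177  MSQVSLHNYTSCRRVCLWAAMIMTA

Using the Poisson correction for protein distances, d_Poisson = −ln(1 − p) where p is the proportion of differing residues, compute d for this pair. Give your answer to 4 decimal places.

The sequences differ at positions 2 (Q/S), 4 (S/V), 6 (M/L), 7 (S/H), 11 (E/S), 15 (H/V), 19 (G/A), 22 (D/I), 24 (M/T).
p = 9/25 = 0.360000.
d = −ln(1 − 0.360000) = −ln(0.640000) = 0.4463.

0.4463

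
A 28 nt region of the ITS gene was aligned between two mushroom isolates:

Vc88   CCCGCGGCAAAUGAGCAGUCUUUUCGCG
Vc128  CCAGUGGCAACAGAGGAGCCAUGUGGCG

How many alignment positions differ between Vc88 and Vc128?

9

Differing sites — 3:C/A; 5:C/U; 11:A/C; 12:U/A; 16:C/G; 19:U/C; 21:U/A; 23:U/G; 25:C/G.
That gives 9 mismatches out of 28 aligned sites, so the Hamming distance is 9.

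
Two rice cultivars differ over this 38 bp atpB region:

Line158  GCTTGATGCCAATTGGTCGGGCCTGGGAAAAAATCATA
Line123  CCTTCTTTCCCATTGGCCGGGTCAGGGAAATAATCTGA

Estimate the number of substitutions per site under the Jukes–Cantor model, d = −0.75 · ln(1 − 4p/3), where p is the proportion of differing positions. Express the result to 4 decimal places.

0.3658

Mismatches occur at site 1 (G↔C), site 5 (G↔C), site 6 (A↔T), site 8 (G↔T), site 11 (A↔C), site 17 (T↔C), site 22 (C↔T), site 24 (T↔A), site 31 (A↔T), site 36 (A↔T), site 37 (T↔G).
p = 11/38 = 0.289474.
d = −0.75 · ln(1 − (4/3)·0.289474) = −0.75 · ln(0.614035) = −0.75 · (-0.487703) = 0.3658.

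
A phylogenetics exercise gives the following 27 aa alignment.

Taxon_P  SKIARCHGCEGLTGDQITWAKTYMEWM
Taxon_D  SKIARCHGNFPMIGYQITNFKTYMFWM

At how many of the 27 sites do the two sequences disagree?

Differing sites — 9:C/N; 10:E/F; 11:G/P; 12:L/M; 13:T/I; 15:D/Y; 19:W/N; 20:A/F; 25:E/F.
That gives 9 mismatches out of 27 aligned sites, so the Hamming distance is 9.

9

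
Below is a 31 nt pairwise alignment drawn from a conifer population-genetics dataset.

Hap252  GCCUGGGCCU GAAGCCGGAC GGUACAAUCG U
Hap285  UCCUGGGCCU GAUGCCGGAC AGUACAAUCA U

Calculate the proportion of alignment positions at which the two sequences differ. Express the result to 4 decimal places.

0.1290

Differing sites — 1:G/U; 13:A/U; 21:G/A; 30:G/A.
There are 4 differences over 31 sites, so p = 4/31 = 0.1290.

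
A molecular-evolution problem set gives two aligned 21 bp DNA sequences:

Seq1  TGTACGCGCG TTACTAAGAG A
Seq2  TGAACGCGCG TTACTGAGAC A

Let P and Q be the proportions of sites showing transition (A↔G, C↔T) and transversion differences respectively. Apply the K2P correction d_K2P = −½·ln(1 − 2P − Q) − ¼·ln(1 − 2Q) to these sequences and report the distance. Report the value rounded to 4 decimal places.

0.1585

Differing sites — 3:T/A (Tv); 16:A/G (Ti); 20:G/C (Tv).
Of the 3 differences, 1 transition and 2 transversions over 21 sites: P = 1/21 = 0.047619, Q = 2/21 = 0.095238.
d = −0.5·ln(0.809524) − 0.25·ln(0.809524) = −0.5·(-0.211309) − 0.25·(-0.211309) = 0.1585.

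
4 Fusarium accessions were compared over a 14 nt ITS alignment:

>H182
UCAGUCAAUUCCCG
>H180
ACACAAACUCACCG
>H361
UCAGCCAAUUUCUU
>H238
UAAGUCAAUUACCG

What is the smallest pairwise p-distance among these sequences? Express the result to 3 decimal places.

Pairwise Hamming distances:
  H182 vs H180: 7
  H182 vs H361: 4
  H182 vs H238: 2
  H180 vs H361: 9
  H180 vs H238: 7
  H361 vs H238: 5
The smallest is 2 mismatches, between H182 and H238; p = 2/14 = 0.143.

0.143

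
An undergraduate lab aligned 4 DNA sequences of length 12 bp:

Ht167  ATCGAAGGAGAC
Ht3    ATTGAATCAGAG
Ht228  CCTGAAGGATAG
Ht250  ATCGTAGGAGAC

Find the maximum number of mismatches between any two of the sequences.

Pairwise Hamming distances:
  Ht167 vs Ht3: 4
  Ht167 vs Ht228: 5
  Ht167 vs Ht250: 1
  Ht3 vs Ht228: 5
  Ht3 vs Ht250: 5
  Ht228 vs Ht250: 6
The largest is 6, between Ht228 and Ht250.

6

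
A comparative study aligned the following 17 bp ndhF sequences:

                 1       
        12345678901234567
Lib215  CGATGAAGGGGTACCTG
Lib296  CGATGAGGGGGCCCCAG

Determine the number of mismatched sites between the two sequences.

Differing sites — 7:A/G; 12:T/C; 13:A/C; 16:T/A.
That gives 4 mismatches out of 17 aligned sites, so the Hamming distance is 4.

4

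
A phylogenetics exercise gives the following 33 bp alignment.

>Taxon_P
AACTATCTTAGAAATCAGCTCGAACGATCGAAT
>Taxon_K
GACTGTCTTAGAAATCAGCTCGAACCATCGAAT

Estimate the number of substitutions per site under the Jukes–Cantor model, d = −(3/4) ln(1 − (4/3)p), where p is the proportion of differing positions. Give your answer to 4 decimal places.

Differing sites — 1:A/G; 5:A/G; 26:G/C.
p = 3/33 = 0.090909.
d = −0.75 · ln(1 − (4/3)·0.090909) = −0.75 · ln(0.878788) = −0.75 · (-0.129212) = 0.0969.

0.0969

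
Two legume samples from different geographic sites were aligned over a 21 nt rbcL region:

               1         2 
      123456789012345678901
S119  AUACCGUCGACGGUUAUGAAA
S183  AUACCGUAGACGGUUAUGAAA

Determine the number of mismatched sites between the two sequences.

1

Differing sites — 8:C/A.
That gives 1 mismatch out of 21 aligned sites, so the Hamming distance is 1.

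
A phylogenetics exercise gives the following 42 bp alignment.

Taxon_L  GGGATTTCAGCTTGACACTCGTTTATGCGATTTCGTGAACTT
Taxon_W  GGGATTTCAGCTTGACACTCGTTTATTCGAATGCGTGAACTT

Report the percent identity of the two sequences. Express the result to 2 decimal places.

92.86%

Mismatches occur at site 27 (G/T), site 31 (T/A), site 33 (T/G).
39 of the 42 sites match, so the percent identity is 39/42 × 100 = 92.86%.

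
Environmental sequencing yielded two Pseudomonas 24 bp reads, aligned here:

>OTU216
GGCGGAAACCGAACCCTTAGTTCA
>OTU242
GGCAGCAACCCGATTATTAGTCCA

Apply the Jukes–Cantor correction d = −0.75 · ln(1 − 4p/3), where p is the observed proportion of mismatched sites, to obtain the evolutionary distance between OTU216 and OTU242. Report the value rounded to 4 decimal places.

0.4408

Differing sites — 4:G/A; 6:A/C; 11:G/C; 12:A/G; 14:C/T; 15:C/T; 16:C/A; 22:T/C.
p = 8/24 = 0.333333.
d = −0.75 · ln(1 − (4/3)·0.333333) = −0.75 · ln(0.555556) = −0.75 · (-0.587786) = 0.4408.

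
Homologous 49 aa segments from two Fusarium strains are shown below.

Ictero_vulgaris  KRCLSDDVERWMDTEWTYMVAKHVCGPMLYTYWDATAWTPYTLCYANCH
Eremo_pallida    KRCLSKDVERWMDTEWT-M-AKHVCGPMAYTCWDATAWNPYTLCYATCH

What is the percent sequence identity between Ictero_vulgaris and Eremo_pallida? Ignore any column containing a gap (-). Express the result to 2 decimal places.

89.36%

Excluding the 2 gap columns leaves 47 comparable sites.
Differing sites — 6:D/K; 29:L/A; 32:Y/C; 39:T/N; 47:N/T.
42 of the 47 comparable sites match, so the percent identity is 42/47 × 100 = 89.36%.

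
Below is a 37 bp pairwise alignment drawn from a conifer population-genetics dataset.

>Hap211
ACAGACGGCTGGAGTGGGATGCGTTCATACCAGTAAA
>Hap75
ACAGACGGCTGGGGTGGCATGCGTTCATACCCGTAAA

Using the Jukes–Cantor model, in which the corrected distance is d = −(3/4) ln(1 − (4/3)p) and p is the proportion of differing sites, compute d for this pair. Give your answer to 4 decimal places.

Differing sites — 13:A/G; 18:G/C; 32:A/C.
p = 3/37 = 0.081081.
d = −0.75 · ln(1 − (4/3)·0.081081) = −0.75 · ln(0.891892) = −0.75 · (-0.114410) = 0.0858.

0.0858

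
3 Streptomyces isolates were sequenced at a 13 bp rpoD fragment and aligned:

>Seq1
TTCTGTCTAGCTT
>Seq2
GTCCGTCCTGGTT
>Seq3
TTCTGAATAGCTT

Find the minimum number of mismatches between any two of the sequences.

Pairwise Hamming distances:
  Seq1 vs Seq2: 5
  Seq1 vs Seq3: 2
  Seq2 vs Seq3: 7
The smallest is 2, between Seq1 and Seq3.

2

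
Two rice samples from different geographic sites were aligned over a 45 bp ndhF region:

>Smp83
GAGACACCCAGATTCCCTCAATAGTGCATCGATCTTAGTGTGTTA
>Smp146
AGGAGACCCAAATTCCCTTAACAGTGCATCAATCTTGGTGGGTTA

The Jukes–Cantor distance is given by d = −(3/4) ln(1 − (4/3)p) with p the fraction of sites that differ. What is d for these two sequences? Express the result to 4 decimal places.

Differing sites — 1:G/A; 2:A/G; 5:C/G; 11:G/A; 19:C/T; 22:T/C; 31:G/A; 37:A/G; 41:T/G.
p = 9/45 = 0.200000.
d = −0.75 · ln(1 − (4/3)·0.200000) = −0.75 · ln(0.733333) = −0.75 · (-0.310155) = 0.2326.

0.2326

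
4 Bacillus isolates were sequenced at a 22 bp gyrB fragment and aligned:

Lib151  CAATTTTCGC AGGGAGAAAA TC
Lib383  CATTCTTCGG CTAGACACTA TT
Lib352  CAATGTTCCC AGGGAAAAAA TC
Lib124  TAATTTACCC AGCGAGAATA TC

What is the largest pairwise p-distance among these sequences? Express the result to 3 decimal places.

Pairwise Hamming distances:
  Lib151 vs Lib383: 10
  Lib151 vs Lib352: 3
  Lib151 vs Lib124: 5
  Lib383 vs Lib352: 11
  Lib383 vs Lib124: 12
  Lib352 vs Lib124: 6
The largest is 12 mismatches, between Lib383 and Lib124; p = 12/22 = 0.545.

0.545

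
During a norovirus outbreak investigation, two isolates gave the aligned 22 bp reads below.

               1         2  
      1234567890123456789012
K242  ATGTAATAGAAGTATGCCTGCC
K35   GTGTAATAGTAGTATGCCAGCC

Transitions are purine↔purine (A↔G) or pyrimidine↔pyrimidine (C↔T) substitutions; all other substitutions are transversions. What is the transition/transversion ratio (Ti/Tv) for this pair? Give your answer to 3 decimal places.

Mismatches occur at site 1 (A↔G, transition), site 10 (A↔T, transversion), site 19 (T↔A, transversion).
Of the 3 differences, 1 transition and 2 transversions, so Ti/Tv = 1/2 = 0.500.

0.500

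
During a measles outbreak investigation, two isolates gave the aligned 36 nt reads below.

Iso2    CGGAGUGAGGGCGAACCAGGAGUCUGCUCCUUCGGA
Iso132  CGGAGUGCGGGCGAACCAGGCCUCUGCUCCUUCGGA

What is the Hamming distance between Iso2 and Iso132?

Mismatches occur at site 8 (A/C), site 21 (A/C), site 22 (G/C).
That gives 3 mismatches out of 36 aligned sites, so the Hamming distance is 3.

3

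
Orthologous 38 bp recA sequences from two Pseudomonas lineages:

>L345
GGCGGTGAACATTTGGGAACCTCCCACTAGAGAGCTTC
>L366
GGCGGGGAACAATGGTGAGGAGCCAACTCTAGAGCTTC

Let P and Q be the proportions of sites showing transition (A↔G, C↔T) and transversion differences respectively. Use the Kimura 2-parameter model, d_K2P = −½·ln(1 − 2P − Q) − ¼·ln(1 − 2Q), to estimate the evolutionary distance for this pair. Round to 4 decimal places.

0.3765

Differing sites — 6:T/G (Tv); 12:T/A (Tv); 14:T/G (Tv); 16:G/T (Tv); 19:A/G (Ti); 20:C/G (Tv); 21:C/A (Tv); 22:T/G (Tv); 25:C/A (Tv); 29:A/C (Tv); 30:G/T (Tv).
Of the 11 differences, 1 transition and 10 transversions over 38 sites: P = 1/38 = 0.026316, Q = 10/38 = 0.263158.
d = −0.5·ln(0.684210) − 0.25·ln(0.473684) = −0.5·(-0.379490) − 0.25·(-0.747215) = 0.3765.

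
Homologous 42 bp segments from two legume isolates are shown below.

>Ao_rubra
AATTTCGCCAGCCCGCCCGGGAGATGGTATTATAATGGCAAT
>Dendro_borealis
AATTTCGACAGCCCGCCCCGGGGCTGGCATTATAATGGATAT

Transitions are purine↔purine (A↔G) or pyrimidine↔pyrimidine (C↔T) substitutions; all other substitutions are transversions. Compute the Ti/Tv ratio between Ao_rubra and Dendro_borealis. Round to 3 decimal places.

0.400

Mismatches occur at site 8 (C/A, transversion), site 19 (G/C, transversion), site 22 (A/G, transition), site 24 (A/C, transversion), site 28 (T/C, transition), site 39 (C/A, transversion), site 40 (A/T, transversion).
Of the 7 differences, 2 transitions and 5 transversions, so Ti/Tv = 2/5 = 0.400.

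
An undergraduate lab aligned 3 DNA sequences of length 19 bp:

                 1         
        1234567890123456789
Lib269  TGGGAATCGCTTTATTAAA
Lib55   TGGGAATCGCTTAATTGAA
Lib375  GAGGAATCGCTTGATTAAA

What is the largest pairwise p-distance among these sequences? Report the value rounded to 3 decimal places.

0.211

Pairwise Hamming distances:
  Lib269 vs Lib55: 2
  Lib269 vs Lib375: 3
  Lib55 vs Lib375: 4
The largest is 4 mismatches, between Lib55 and Lib375; p = 4/19 = 0.211.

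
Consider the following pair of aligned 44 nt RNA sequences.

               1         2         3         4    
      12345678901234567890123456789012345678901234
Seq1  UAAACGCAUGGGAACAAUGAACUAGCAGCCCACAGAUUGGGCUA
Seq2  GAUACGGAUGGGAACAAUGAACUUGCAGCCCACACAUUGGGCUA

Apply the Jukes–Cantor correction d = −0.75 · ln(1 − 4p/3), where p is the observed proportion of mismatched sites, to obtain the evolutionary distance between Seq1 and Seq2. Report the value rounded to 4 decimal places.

0.1232

Mismatches occur at site 1 (U↔G), site 3 (A↔U), site 7 (C↔G), site 24 (A↔U), site 35 (G↔C).
p = 5/44 = 0.113636.
d = −0.75 · ln(1 − (4/3)·0.113636) = −0.75 · ln(0.848485) = −0.75 · (-0.164303) = 0.1232.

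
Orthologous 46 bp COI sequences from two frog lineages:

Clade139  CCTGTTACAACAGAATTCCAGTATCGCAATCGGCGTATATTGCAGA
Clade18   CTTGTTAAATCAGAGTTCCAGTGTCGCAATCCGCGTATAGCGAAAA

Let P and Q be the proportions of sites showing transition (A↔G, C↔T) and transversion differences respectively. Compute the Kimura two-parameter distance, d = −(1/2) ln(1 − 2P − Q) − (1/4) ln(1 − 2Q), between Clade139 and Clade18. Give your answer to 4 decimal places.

0.2586

Mismatches occur at site 2 (C/T, transition), site 8 (C/A, transversion), site 10 (A/T, transversion), site 15 (A/G, transition), site 23 (A/G, transition), site 32 (G/C, transversion), site 40 (T/G, transversion), site 41 (T/C, transition), site 43 (C/A, transversion), site 45 (G/A, transition).
Of the 10 differences, 5 transitions and 5 transversions over 46 sites: P = 5/46 = 0.108696, Q = 5/46 = 0.108696.
d = −0.5·ln(0.673912) − 0.25·ln(0.782608) = −0.5·(-0.394656) − 0.25·(-0.245123) = 0.2586.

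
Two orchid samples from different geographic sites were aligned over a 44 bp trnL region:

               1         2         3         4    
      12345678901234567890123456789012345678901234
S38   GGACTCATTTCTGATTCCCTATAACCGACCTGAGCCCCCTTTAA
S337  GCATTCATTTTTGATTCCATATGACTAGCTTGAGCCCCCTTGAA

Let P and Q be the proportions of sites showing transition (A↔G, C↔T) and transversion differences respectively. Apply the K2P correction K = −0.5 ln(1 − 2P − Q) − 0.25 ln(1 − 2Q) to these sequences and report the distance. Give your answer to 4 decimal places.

0.2808

Differing sites — 2:G/C (Tv); 4:C/T (Ti); 11:C/T (Ti); 19:C/A (Tv); 23:A/G (Ti); 26:C/T (Ti); 27:G/A (Ti); 28:A/G (Ti); 30:C/T (Ti); 42:T/G (Tv).
Of the 10 differences, 7 transitions and 3 transversions over 44 sites: P = 7/44 = 0.159091, Q = 3/44 = 0.068182.
d = −0.5·ln(0.613636) − 0.25·ln(0.863636) = −0.5·(-0.488353) − 0.25·(-0.146604) = 0.2808.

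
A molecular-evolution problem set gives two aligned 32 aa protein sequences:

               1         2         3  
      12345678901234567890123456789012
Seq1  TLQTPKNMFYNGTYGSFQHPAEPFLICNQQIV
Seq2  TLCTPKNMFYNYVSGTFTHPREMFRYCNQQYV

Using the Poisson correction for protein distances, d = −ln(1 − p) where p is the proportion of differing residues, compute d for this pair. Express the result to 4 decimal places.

0.4212

Mismatches occur at site 3 (Q→C), site 12 (G→Y), site 13 (T→V), site 14 (Y→S), site 16 (S→T), site 18 (Q→T), site 21 (A→R), site 23 (P→M), site 25 (L→R), site 26 (I→Y), site 31 (I→Y).
p = 11/32 = 0.343750.
d = −ln(1 − 0.343750) = −ln(0.656250) = 0.4212.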